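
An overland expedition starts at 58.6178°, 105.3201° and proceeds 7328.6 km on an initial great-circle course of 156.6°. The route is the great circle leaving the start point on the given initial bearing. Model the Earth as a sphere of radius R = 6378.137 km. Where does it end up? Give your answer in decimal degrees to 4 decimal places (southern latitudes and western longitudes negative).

Angular distance δ = d/R = 7328.6 / 6378.137 = 1.149019 rad.
Converting: φ₁ = 1.023074 rad, θ = 2.733186 rad.
sin φ₂ = sin φ₁ cos δ + cos φ₁ sin δ cos θ = (0.853713)(0.409383) + (0.520744)(0.912363)(-0.917755) = -0.086537
φ₂ = asin(-0.086537) = -0.086646 rad = -4.9644°.
Δλ = atan2( sin θ sin δ cos φ₁ , cos δ − sin φ₁ sin φ₂ ) = atan2(0.188688, 0.483261) = 0.372245 rad = 21.3281°.
λ₂ = 105.3201° + 21.3281° = 126.6482°.

latitude -4.9644°, longitude 126.6482°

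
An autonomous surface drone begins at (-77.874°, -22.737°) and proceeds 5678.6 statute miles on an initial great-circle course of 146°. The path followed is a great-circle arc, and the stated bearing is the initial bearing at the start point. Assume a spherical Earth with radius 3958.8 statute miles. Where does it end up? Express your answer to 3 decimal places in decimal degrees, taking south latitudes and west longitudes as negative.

latitude -17.785°, longitude 121.685°

Angular distance δ = d/R = 5678.6 / 3958.8 = 1.434425 rad.
With φ₁ = -77.874° = -1.359158 rad and θ = 146° = 2.548181 rad:
Applying the spherical law of cosines for sides, sin φ₂ = sin φ₁ cos δ + cos φ₁ sin δ cos θ = -0.305449, so φ₂ = -17.785°.
For the longitude increment, Δλ = atan2( sin θ sin δ cos φ₁, cos δ − sin φ₁ sin φ₂ ) = atan2(0.116375, -0.162684) = 144.422°.
Hence λ₂ = -22.737° + 144.422° = 121.685°.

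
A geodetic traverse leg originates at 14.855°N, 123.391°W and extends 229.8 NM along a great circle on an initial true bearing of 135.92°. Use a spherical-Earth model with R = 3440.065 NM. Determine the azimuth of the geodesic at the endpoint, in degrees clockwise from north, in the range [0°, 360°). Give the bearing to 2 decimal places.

Central angle δ = d/R = 0.066801 rad.
Converting: φ₁ = 0.259269 rad, θ = 2.372252 rad.
Destination latitude: φ₂ = arcsin( sin φ₁ cos δ + cos φ₁ sin δ cos θ ) = arcsin(0.209452) = 12.090°.
Then Δλ = atan2(0.044884, 0.944072) = 0.047508 rad, from sin θ sin δ cos φ₁ over cos δ − sin φ₁ sin φ₂.
λ₂ = λ₁ + Δλ = -120.669°.
The forward bearing on arrival equals the back-azimuth from the destination plus 180°.
Back-azimuth from P₂ (12.09°, -120.67°) to P₁ (14.86°, -123.39°), with Δλ' = λ₁ − λ₂ = -2.72°: atan2( sin Δλ' cos φ₁ , cos φ₂ sin φ₁ − sin φ₂ cos φ₁ cos Δλ' ) = 316.55°.
Final bearing = (316.55° + 180°) mod 360° = 136.55°.

final bearing 136.55°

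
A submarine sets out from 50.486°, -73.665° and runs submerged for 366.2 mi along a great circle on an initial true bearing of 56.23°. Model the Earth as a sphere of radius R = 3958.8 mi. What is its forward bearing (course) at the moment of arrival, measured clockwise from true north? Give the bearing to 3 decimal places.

Angular distance δ = d/R = 366.2 / 3958.8 = 0.092503 rad.
Converting: φ₁ = 0.881147 rad, θ = 0.981399 rad.
sin φ₂ = sin φ₁ cos δ + cos φ₁ sin δ cos θ = (0.771469)(0.995725) + (0.636267)(0.092371)(0.555860) = 0.800840
φ₂ = asin(0.800840) = 0.928697 rad = 53.210°.
Then Δλ = atan2(0.048856, 0.377901) = 0.128570 rad, from sin θ sin δ cos φ₁ over cos δ − sin φ₁ sin φ₂.
λ₂ = λ₁ + Δλ = -66.298°.
The forward bearing on arrival equals the back-azimuth from the destination plus 180°.
Back-azimuth from P₂ (53.210°, -66.298°) to P₁ (50.486°, -73.665°), with Δλ' = λ₁ − λ₂ = -7.367°: atan2( sin Δλ' cos φ₁ , cos φ₂ sin φ₁ − sin φ₂ cos φ₁ cos Δλ' ) = 242.028°.
Final bearing = (242.028° + 180°) mod 360° = 62.028°.

final bearing 62.028°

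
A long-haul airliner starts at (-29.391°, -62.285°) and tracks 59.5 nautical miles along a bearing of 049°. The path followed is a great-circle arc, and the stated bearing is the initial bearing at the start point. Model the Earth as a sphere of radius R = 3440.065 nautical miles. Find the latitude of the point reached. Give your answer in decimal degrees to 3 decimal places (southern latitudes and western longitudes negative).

δ = 59.5/3440.065 = 0.017296 rad (0.9910°).
Converting: φ₁ = -0.512970 rad, θ = 0.855211 rad.
Applying the spherical law of cosines for sides, sin φ₂ = sin φ₁ cos δ + cos φ₁ sin δ cos θ = -0.480807, so φ₂ = -28.738°.
Then Δλ = atan2(0.011373, 0.763886) = 0.014887 rad, from sin θ sin δ cos φ₁ over cos δ − sin φ₁ sin φ₂.
Hence λ₂ = -62.285° + 0.853° = -61.432°.

latitude -28.738°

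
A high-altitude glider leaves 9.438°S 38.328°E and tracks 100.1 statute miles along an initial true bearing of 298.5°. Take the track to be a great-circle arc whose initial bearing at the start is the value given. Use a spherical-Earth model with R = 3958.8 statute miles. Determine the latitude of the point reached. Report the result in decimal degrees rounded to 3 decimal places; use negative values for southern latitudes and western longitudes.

latitude -8.744°

Angular distance δ = d/R = 100.1 / 3958.8 = 0.025285 rad.
Start latitude φ₁ = -0.164724 rad; initial bearing θ = 5.209808 rad.
sin φ₂ = sin φ₁ cos δ + cos φ₁ sin δ cos θ = (-0.163980)(0.999680) + (0.986464)(0.025283)(0.477159) = -0.152027
φ₂ = asin(-0.152027) = -0.152619 rad = -8.744°.
Then Δλ = atan2(-0.021918, 0.974751) = -0.022482 rad, from sin θ sin δ cos φ₁ over cos δ − sin φ₁ sin φ₂.
Hence λ₂ = 38.328° + -1.288° = 37.040°.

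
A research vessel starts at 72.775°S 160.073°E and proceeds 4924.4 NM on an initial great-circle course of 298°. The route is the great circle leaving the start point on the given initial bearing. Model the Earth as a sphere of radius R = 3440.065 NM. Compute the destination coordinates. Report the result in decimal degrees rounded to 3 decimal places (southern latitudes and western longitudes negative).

latitude 0.289°, longitude 99.098°

Angular distance δ = d/R = 4924.4 / 3440.065 = 1.431485 rad.
Converting: φ₁ = -1.270163 rad, θ = 5.201081 rad.
Applying the spherical law of cosines for sides, sin φ₂ = sin φ₁ cos δ + cos φ₁ sin δ cos θ = 0.005042, so φ₂ = 0.289°.
For the longitude increment, Δλ = atan2( sin θ sin δ cos φ₁, cos δ − sin φ₁ sin φ₂ ) = atan2(-0.258930, 0.143677) = -60.975°.
λ₂ = λ₁ + Δλ = 99.098°.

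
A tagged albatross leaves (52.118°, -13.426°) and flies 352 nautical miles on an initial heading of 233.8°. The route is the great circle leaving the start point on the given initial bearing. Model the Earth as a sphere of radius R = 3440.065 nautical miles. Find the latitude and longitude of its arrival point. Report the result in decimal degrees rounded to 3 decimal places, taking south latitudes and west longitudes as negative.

latitude 48.427°, longitude -20.561°

δ = 352/3440.065 = 0.102324 rad (5.8627°).
With φ₁ = 52.118° = 0.909631 rad and θ = 233.8° = 4.080580 rad:
Destination latitude: φ₂ = arcsin( sin φ₁ cos δ + cos φ₁ sin δ cos θ ) = arcsin(0.748105) = 48.427°.
Then Δλ = atan2(-0.050613, 0.404307) = -0.124537 rad, from sin θ sin δ cos φ₁ over cos δ − sin φ₁ sin φ₂.
λ₂ = λ₁ + Δλ = -20.561°.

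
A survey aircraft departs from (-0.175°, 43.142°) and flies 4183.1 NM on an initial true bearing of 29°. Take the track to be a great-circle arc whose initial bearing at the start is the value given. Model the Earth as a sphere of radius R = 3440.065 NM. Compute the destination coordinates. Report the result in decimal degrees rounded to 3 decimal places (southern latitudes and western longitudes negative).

latitude 54.993°, longitude 95.557°

δ = 4183.1/3440.065 = 1.215994 rad (69.6714°).
With φ₁ = -0.175° = -0.003054 rad and θ = 29° = 0.506145 rad:
Destination latitude: φ₂ = arcsin( sin φ₁ cos δ + cos φ₁ sin δ cos θ ) = arcsin(0.819079) = 54.993°.
Δλ = atan2( sin θ sin δ cos φ₁ , cos δ − sin φ₁ sin φ₂ ) = atan2(0.454611, 0.349906) = 0.914817 rad = 52.415°.
λ₂ = 43.142° + 52.415° = 95.557°.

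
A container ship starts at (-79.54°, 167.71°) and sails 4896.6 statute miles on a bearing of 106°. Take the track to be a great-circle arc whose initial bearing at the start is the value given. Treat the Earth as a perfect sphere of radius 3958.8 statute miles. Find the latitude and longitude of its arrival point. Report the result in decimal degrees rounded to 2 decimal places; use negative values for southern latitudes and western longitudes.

δ = 4896.6/3958.8 = 1.236890 rad (70.8686°).
Start latitude φ₁ = -1.388235 rad; initial bearing θ = 1.850049 rad.
Applying the spherical law of cosines for sides, sin φ₂ = sin φ₁ cos δ + cos φ₁ sin δ cos θ = -0.369568, so φ₂ = -21.69°.
For the longitude increment, Δλ = atan2( sin θ sin δ cos φ₁, cos δ − sin φ₁ sin φ₂ ) = atan2(0.164877, -0.035690) = 102.21°.
λ₂ = 167.71° + 102.21° = 269.92°, normalized to (−180°, 180°] → -90.08°.

latitude -21.69°, longitude -90.08°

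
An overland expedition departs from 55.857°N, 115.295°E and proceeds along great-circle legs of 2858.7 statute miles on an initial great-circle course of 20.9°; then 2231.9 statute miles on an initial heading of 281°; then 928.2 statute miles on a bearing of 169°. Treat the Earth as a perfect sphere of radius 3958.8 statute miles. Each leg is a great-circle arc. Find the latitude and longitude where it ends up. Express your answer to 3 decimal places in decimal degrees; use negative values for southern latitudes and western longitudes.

latitude 44.273°, longitude 152.036°

Apply the spherical direct solution leg by leg, carrying full precision between legs.
Leg 1: from (55.857°, 115.295°), δ = 2858.7/3958.8 = 0.722113 rad, θ = 20.9° → φ = 75.384°, λ = -133.840°.
Leg 2: from (75.384°, -133.840°), δ = 2231.9/3958.8 = 0.563782 rad, θ = 281° → φ = 57.524°, λ = 148.486°.
Leg 3: from (57.524°, 148.486°), δ = 928.2/3958.8 = 0.234465 rad, θ = 169° → φ = 44.273°, λ = 152.036°.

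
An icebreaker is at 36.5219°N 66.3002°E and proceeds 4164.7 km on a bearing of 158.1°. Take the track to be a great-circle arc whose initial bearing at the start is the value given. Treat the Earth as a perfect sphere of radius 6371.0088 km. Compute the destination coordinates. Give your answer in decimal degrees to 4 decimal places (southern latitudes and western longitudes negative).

latitude 1.0887°, longitude 79.4127°

The arc subtends δ = 4164.7/6371.0088 = 0.653696 rad at the centre.
Converting: φ₁ = 0.637427 rad, θ = 2.759366 rad.
sin φ₂ = sin φ₁ cos δ + cos φ₁ sin δ cos θ = (0.595130)(0.793842) + (0.803629)(0.608124)(-0.927836) = 0.018999
φ₂ = asin(0.018999) = 0.019001 rad = 1.0887°.
Δλ = atan2( sin θ sin δ cos φ₁ , cos δ − sin φ₁ sin φ₂ ) = atan2(0.182282, 0.782535) = 0.228856 rad = 13.1125°.
Hence λ₂ = 66.3002° + 13.1125° = 79.4127°.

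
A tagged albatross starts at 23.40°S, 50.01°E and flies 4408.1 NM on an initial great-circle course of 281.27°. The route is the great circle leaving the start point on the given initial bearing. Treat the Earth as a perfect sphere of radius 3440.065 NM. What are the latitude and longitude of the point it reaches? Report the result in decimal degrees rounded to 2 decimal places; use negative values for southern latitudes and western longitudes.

Central angle δ = d/R = 1.281400 rad.
Start latitude φ₁ = -0.408407 rad; initial bearing θ = 4.909088 rad.
Applying the spherical law of cosines for sides, sin φ₂ = sin φ₁ cos δ + cos φ₁ sin δ cos θ = 0.058565, so φ₂ = 3.36°.
Δλ = atan2( sin θ sin δ cos φ₁ , cos δ − sin φ₁ sin φ₂ ) = atan2(-0.862630, 0.308633) = -1.227207 rad = -70.31°.
λ₂ = 50.01° + -70.31° = -20.30°.

latitude 3.36°, longitude -20.30°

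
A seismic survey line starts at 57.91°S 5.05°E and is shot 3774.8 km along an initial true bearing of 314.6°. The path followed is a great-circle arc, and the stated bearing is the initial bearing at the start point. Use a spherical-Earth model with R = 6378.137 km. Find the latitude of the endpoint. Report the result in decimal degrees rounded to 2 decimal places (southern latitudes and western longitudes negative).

latitude -29.67°

The arc subtends δ = 3774.8/6378.137 = 0.591834 rad at the centre.
Converting: φ₁ = -1.010720 rad, θ = 5.490806 rad.
Destination latitude: φ₂ = arcsin( sin φ₁ cos δ + cos φ₁ sin δ cos θ ) = arcsin(-0.495018) = -29.67°.
For the longitude increment, Δλ = atan2( sin θ sin δ cos φ₁, cos δ − sin φ₁ sin φ₂ ) = atan2(-0.211028, 0.410532) = -27.20°.
Hence λ₂ = 5.05° + -27.20° = -22.15°.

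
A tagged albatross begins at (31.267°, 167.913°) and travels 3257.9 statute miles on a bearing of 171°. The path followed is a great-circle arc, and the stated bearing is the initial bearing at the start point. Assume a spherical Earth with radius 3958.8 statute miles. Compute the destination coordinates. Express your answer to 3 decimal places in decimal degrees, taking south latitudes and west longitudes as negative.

The arc subtends δ = 3257.9/3958.8 = 0.822951 rad at the centre.
Start latitude φ₁ = 0.545712 rad; initial bearing θ = 2.984513 rad.
sin φ₂ = sin φ₁ cos δ + cos φ₁ sin δ cos θ = (0.519027)(0.680060) + (0.854758)(0.733156)(-0.987688) = -0.265986
φ₂ = asin(-0.265986) = -0.269227 rad = -15.426°.
For the longitude increment, Δλ = atan2( sin θ sin δ cos φ₁, cos δ − sin φ₁ sin φ₂ ) = atan2(0.098033, 0.818114) = 6.833°.
λ₂ = 167.913° + 6.833° = 174.746°.

latitude -15.426°, longitude 174.746°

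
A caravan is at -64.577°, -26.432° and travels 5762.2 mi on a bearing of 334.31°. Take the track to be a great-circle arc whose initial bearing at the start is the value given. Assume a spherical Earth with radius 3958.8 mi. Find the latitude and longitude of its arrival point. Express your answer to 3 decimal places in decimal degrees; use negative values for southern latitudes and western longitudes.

latitude 16.286°, longitude -53.088°

The arc subtends δ = 5762.2/3958.8 = 1.455542 rad at the centre.
With φ₁ = -64.577° = -1.127081 rad and θ = 334.31° = 5.834810 rad:
Applying the spherical law of cosines for sides, sin φ₂ = sin φ₁ cos δ + cos φ₁ sin δ cos θ = 0.280433, so φ₂ = 16.286°.
Δλ = atan2( sin θ sin δ cos φ₁ , cos δ − sin φ₁ sin φ₂ ) = atan2(-0.184867, 0.368276) = -0.465229 rad = -26.656°.
λ₂ = λ₁ + Δλ = -53.088°.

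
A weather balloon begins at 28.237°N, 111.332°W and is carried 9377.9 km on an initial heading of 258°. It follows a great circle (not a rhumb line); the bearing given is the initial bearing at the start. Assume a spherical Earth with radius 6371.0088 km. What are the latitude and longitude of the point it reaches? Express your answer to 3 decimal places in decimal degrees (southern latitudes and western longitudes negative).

The arc subtends δ = 9377.9/6371.0088 = 1.471965 rad at the centre.
With φ₁ = 28.237° = 0.492829 rad and θ = 258° = 4.502949 rad:
sin φ₂ = sin φ₁ cos δ + cos φ₁ sin δ cos θ = (0.473120)(0.098671) + (0.880998)(0.995120)(-0.207912) = -0.135593
φ₂ = asin(-0.135593) = -0.136012 rad = -7.793°.
Δλ = atan2( sin θ sin δ cos φ₁ , cos δ − sin φ₁ sin φ₂ ) = atan2(-0.857541, 0.162822) = -1.383159 rad = -79.249°.
λ₂ = -111.332° + -79.249° = -190.581°, normalized to (−180°, 180°] → 169.419°.

latitude -7.793°, longitude 169.419°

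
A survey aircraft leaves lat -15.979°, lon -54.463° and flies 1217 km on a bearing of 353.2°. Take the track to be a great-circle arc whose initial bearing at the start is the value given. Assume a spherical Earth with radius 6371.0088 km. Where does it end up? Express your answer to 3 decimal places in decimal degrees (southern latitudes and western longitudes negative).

δ = 1217/6371.0088 = 0.191022 rad (10.9447°).
With φ₁ = -15.979° = -0.278886 rad and θ = 353.2° = 6.164503 rad:
sin φ₂ = sin φ₁ cos δ + cos φ₁ sin δ cos θ = (-0.275285)(0.981811) + (0.961363)(0.189862)(0.992966) = -0.089036
φ₂ = asin(-0.089036) = -0.089154 rad = -5.108°.
Then Δλ = atan2(-0.021612, 0.957301) = -0.022572 rad, from sin θ sin δ cos φ₁ over cos δ − sin φ₁ sin φ₂.
λ₂ = λ₁ + Δλ = -55.756°.

latitude -5.108°, longitude -55.756°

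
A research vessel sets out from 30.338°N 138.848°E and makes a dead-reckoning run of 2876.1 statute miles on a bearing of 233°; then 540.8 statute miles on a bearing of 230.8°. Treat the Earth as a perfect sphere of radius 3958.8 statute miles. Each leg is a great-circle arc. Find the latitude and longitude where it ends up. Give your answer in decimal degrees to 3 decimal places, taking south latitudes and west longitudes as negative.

latitude -3.083°, longitude 100.723°

Apply the spherical direct solution leg by leg, carrying full precision between legs.
Leg 1: from (30.338°, 138.848°), δ = 2876.1/3958.8 = 0.726508 rad, θ = 233° → φ = 1.865°, λ = 106.789°.
Leg 2: from (1.865°, 106.789°), δ = 540.8/3958.8 = 0.136607 rad, θ = 230.8° → φ = -3.083°, λ = 100.723°.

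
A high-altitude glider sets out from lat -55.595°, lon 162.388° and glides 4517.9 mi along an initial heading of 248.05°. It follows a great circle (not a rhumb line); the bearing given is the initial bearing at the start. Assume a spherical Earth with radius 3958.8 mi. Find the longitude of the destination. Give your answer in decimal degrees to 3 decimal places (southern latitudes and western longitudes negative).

Angular distance δ = d/R = 4517.9 / 3958.8 = 1.141230 rad.
With φ₁ = -55.595° = -0.970316 rad and θ = 248.05° = 4.329289 rad:
sin φ₂ = sin φ₁ cos δ + cos φ₁ sin δ cos θ = (-0.825064)(0.416477) + (0.565039)(0.909146)(-0.373797) = -0.535641
φ₂ = asin(-0.535641) = -0.565267 rad = -32.387°.
Then Δλ = atan2(-0.476465, -0.025461) = -1.624184 rad, from sin θ sin δ cos φ₁ over cos δ − sin φ₁ sin φ₂.
λ₂ = λ₁ + Δλ = 69.329°.

longitude 69.329°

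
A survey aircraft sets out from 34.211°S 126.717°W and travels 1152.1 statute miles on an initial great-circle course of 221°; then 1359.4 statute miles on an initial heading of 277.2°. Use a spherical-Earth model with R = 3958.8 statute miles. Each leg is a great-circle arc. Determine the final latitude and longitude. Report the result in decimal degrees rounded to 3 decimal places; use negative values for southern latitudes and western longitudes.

latitude -40.271°, longitude -168.362°

Apply the spherical direct solution leg by leg, carrying full precision between legs.
Leg 1: from (-34.211°, -126.717°), δ = 1152.1/3958.8 = 0.291023 rad, θ = 221° → φ = -45.863°, λ = -142.400°.
Leg 2: from (-45.863°, -142.400°), δ = 1359.4/3958.8 = 0.343387 rad, θ = 277.2° → φ = -40.271°, λ = -168.362°.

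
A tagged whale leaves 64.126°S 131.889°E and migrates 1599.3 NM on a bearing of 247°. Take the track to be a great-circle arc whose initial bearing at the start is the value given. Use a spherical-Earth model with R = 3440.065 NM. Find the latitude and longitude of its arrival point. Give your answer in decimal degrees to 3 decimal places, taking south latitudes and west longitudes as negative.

Angular distance δ = d/R = 1599.3 / 3440.065 = 0.464904 rad.
With φ₁ = -64.126° = -1.119210 rad and θ = 247° = 4.310963 rad:
Destination latitude: φ₂ = arcsin( sin φ₁ cos δ + cos φ₁ sin δ cos θ ) = arcsin(-0.880707) = -61.728°.
Δλ = atan2( sin θ sin δ cos φ₁ , cos δ − sin φ₁ sin φ₂ ) = atan2(-0.180098, 0.101443) = -1.057825 rad = -60.609°.
Hence λ₂ = 131.889° + -60.609° = 71.280°.

latitude -61.728°, longitude 71.280°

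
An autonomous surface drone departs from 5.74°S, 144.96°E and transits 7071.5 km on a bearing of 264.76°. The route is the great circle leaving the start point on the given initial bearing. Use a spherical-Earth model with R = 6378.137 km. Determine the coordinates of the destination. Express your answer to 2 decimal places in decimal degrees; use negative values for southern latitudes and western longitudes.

Angular distance δ = d/R = 7071.5 / 6378.137 = 1.108709 rad.
With φ₁ = -5.74° = -0.100182 rad and θ = 264.76° = 4.620934 rad:
Applying the spherical law of cosines for sides, sin φ₂ = sin φ₁ cos δ + cos φ₁ sin δ cos θ = -0.125928, so φ₂ = -7.23°.
Then Δλ = atan2(-0.886914, 0.433223) = -1.116423 rad, from sin θ sin δ cos φ₁ over cos δ − sin φ₁ sin φ₂.
λ₂ = λ₁ + Δλ = 80.99°.

latitude -7.23°, longitude 80.99°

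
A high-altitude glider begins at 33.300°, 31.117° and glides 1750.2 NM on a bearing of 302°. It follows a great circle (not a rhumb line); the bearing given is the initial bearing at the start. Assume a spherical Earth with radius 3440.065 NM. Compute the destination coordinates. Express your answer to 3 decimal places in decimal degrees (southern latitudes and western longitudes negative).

latitude 44.045°, longitude -3.962°

The arc subtends δ = 1750.2/3440.065 = 0.508769 rad at the centre.
Start latitude φ₁ = 0.581195 rad; initial bearing θ = 5.270894 rad.
Applying the spherical law of cosines for sides, sin φ₂ = sin φ₁ cos δ + cos φ₁ sin δ cos θ = 0.695229, so φ₂ = 44.045°.
Δλ = atan2( sin θ sin δ cos φ₁ , cos δ − sin φ₁ sin φ₂ ) = atan2(-0.345261, 0.491648) = -0.612236 rad = -35.079°.
λ₂ = λ₁ + Δλ = -3.962°.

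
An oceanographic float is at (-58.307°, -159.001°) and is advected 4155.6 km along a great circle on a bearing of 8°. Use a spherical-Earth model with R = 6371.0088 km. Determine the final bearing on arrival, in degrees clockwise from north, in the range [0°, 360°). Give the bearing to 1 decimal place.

final bearing 4.5°

Central angle δ = d/R = 0.652267 rad.
Converting: φ₁ = -1.017649 rad, θ = 0.139626 rad.
sin φ₂ = sin φ₁ cos δ + cos φ₁ sin δ cos θ = (-0.850875)(0.794710) + (0.525368)(0.606990)(0.990268) = -0.360409
φ₂ = asin(-0.360409) = -0.368707 rad = -21.125°.
Then Δλ = atan2(0.044381, 0.488046) = 0.090687 rad, from sin θ sin δ cos φ₁ over cos δ − sin φ₁ sin φ₂.
λ₂ = λ₁ + Δλ = -153.805°.
The forward bearing on arrival equals the back-azimuth from the destination plus 180°.
Back-azimuth from P₂ (-21.1°, -153.8°) to P₁ (-58.3°, -159.0°), with Δλ' = λ₁ − λ₂ = -5.2°: atan2( sin Δλ' cos φ₁ , cos φ₂ sin φ₁ − sin φ₂ cos φ₁ cos Δλ' ) = 184.5°.
Final bearing = (184.5° + 180°) mod 360° = 4.5°.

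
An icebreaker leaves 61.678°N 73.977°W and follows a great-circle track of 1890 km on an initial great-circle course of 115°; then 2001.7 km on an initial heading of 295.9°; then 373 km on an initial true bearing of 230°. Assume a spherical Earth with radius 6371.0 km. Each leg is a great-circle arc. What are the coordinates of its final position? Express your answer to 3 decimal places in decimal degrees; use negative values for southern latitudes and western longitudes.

Apply the spherical direct solution leg by leg, carrying full precision between legs.
Leg 1: from (61.678°, -73.977°), δ = 1890/6371 = 0.296657 rad, θ = 115° → φ = 51.557°, λ = -48.755°.
Leg 2: from (51.557°, -48.755°), δ = 2001.7/6371 = 0.314189 rad, θ = 295.9° → φ = 55.978°, λ = -78.548°.
Leg 3: from (55.978°, -78.548°), δ = 373/6371 = 0.058547 rad, θ = 230° → φ = 53.741°, λ = -82.894°.

latitude 53.741°, longitude -82.894°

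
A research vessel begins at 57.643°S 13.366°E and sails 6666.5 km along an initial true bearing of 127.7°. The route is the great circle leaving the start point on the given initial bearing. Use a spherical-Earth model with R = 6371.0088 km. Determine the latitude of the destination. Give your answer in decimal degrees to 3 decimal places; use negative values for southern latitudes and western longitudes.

latitude -44.932°

Central angle δ = d/R = 1.046381 rad.
Converting: φ₁ = -1.006060 rad, θ = 2.228785 rad.
Destination latitude: φ₂ = arcsin( sin φ₁ cos δ + cos φ₁ sin δ cos θ ) = arcsin(-0.706266) = -44.932°.
For the longitude increment, Δλ = atan2( sin θ sin δ cos φ₁, cos δ − sin φ₁ sin φ₂ ) = atan2(0.366552, -0.095896) = 104.661°.
λ₂ = 13.366° + 104.661° = 118.027°.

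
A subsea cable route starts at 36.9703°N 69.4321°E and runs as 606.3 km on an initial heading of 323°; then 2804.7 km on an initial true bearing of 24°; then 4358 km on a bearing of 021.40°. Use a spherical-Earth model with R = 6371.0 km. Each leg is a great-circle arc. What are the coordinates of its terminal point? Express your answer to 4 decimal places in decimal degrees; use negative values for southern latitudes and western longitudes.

latitude 73.4069°, longitude -146.5162°

Apply the spherical direct solution leg by leg, carrying full precision between legs.
Leg 1: from (36.9703°, 69.4321°), δ = 606.3/6371 = 0.095166 rad, θ = 323° → φ = 41.2473°, λ = 65.0701°.
Leg 2: from (41.2473°, 65.0701°), δ = 2804.7/6371 = 0.440229 rad, θ = 24° → φ = 62.7672°, λ = 87.3278°.
Leg 3: from (62.7672°, 87.3278°), δ = 4358/6371 = 0.684037 rad, θ = 21.4° → φ = 73.4069°, λ = -146.5162°.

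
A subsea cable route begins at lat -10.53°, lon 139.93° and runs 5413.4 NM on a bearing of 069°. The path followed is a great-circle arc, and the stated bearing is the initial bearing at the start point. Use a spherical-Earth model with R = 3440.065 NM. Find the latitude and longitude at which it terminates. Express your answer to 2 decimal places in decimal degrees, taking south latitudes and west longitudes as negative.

Central angle δ = d/R = 1.573633 rad.
Start latitude φ₁ = -0.183783 rad; initial bearing θ = 1.204277 rad.
Destination latitude: φ₂ = arcsin( sin φ₁ cos δ + cos φ₁ sin δ cos θ ) = arcsin(0.352850) = 20.66°.
Then Δλ = atan2(0.917855, 0.061647) = 1.503733 rad, from sin θ sin δ cos φ₁ over cos δ − sin φ₁ sin φ₂.
λ₂ = 139.93° + 86.16° = 226.09°, normalized to (−180°, 180°] → -133.91°.

latitude 20.66°, longitude -133.91°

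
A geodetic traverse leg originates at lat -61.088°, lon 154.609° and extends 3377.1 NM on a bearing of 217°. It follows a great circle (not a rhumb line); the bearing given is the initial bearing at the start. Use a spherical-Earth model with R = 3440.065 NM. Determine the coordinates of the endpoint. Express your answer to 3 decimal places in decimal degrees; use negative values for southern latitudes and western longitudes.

δ = 3377.1/3440.065 = 0.981697 rad (56.2471°).
With φ₁ = -61.088° = -1.066187 rad and θ = 217° = 3.787364 rad:
Destination latitude: φ₂ = arcsin( sin φ₁ cos δ + cos φ₁ sin δ cos θ ) = arcsin(-0.807393) = -53.842°.
Then Δλ = atan2(-0.241914, -0.151150) = -2.129258 rad, from sin θ sin δ cos φ₁ over cos δ − sin φ₁ sin φ₂.
Hence λ₂ = 154.609° + -121.997° = 32.612°.

latitude -53.842°, longitude 32.612°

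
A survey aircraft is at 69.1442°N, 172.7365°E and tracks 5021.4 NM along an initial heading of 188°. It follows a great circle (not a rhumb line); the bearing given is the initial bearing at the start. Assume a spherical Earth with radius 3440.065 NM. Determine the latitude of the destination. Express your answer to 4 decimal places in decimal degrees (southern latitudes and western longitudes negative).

latitude -14.2857°

Central angle δ = d/R = 1.459682 rad.
With φ₁ = 69.1442° = 1.206794 rad and θ = 188° = 3.281219 rad:
sin φ₂ = sin φ₁ cos δ + cos φ₁ sin δ cos θ = (0.934479)(0.110886) + (0.356017)(0.993833)(-0.990268) = -0.246758
φ₂ = asin(-0.246758) = -0.249333 rad = -14.2857°.
Δλ = atan2( sin θ sin δ cos φ₁ , cos δ − sin φ₁ sin φ₂ ) = atan2(-0.049242, 0.341476) = -0.143217 rad = -8.2058°.
λ₂ = λ₁ + Δλ = 164.5307°.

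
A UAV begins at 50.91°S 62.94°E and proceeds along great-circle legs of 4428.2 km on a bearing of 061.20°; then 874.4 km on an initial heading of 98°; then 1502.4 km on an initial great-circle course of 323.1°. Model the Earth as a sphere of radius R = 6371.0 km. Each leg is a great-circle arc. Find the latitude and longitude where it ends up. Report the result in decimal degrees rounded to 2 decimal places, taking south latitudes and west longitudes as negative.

latitude -13.52°, longitude 101.00°

Apply the spherical direct solution leg by leg, carrying full precision between legs.
Leg 1: from (-50.91°, 62.94°), δ = 4428.2/6371 = 0.695056 rad, θ = 61.2° → φ = -23.68°, λ = 100.73°.
Leg 2: from (-23.68°, 100.73°), δ = 874.4/6371 = 0.137247 rad, θ = 98° → φ = -24.53°, λ = 109.30°.
Leg 3: from (-24.53°, 109.30°), δ = 1502.4/6371 = 0.235819 rad, θ = 323.1° → φ = -13.52°, λ = 101.00°.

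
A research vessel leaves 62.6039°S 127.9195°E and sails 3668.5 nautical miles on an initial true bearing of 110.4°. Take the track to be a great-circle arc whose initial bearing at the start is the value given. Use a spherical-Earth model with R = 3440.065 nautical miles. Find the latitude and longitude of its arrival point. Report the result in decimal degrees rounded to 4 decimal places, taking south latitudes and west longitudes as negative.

latitude -34.7148°, longitude -138.6934°

δ = 3668.5/3440.065 = 1.066404 rad (61.1005°).
Converting: φ₁ = -1.092644 rad, θ = 1.926843 rad.
sin φ₂ = sin φ₁ cos δ + cos φ₁ sin δ cos θ = (-0.887847)(0.483275) + (0.460139)(0.875468)(-0.348572) = -0.569492
φ₂ = asin(-0.569492) = -0.605888 rad = -34.7148°.
Then Δλ = atan2(0.377572, -0.022347) = 1.629912 rad, from sin θ sin δ cos φ₁ over cos δ − sin φ₁ sin φ₂.
λ₂ = 127.9195° + 93.3871° = 221.3066°, normalized to (−180°, 180°] → -138.6934°.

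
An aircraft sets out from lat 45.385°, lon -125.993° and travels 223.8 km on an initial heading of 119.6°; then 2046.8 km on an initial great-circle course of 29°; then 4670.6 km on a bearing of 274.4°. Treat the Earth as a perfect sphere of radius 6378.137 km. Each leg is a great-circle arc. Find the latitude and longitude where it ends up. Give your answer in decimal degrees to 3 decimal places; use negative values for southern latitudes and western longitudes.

Apply the spherical direct solution leg by leg, carrying full precision between legs.
Leg 1: from (45.385°, -125.993°), δ = 223.8/6378.137 = 0.035089 rad, θ = 119.6° → φ = 44.366°, λ = -123.548°.
Leg 2: from (44.366°, -123.548°), δ = 2046.8/6378.137 = 0.320909 rad, θ = 29° → φ = 59.402°, λ = -106.064°.
Leg 3: from (59.402°, -106.064°), δ = 4670.6/6378.137 = 0.732283 rad, θ = 274.4° → φ = 41.776°, λ = -169.425°.

latitude 41.776°, longitude -169.425°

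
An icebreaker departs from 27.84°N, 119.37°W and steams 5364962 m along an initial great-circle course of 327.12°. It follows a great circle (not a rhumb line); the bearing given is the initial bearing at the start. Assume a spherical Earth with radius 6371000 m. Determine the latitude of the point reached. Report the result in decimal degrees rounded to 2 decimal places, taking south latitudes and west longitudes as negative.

The arc subtends δ = 5364962/6371000 = 0.842091 rad at the centre.
With φ₁ = 27.84° = 0.485900 rad and θ = 327.12° = 5.709321 rad:
Applying the spherical law of cosines for sides, sin φ₂ = sin φ₁ cos δ + cos φ₁ sin δ cos θ = 0.864992, so φ₂ = 59.88°.
For the longitude increment, Δλ = atan2( sin θ sin δ cos φ₁, cos δ − sin φ₁ sin φ₂ ) = atan2(-0.358132, 0.261950) = -53.82°.
λ₂ = -119.37° + -53.82° = -173.19°.

latitude 59.88°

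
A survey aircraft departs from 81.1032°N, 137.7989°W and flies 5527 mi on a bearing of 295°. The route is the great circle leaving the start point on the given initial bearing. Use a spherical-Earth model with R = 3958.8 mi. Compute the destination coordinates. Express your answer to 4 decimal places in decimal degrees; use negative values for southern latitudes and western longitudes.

δ = 5527/3958.8 = 1.396130 rad (79.9924°).
Converting: φ₁ = 1.415518 rad, θ = 5.148721 rad.
sin φ₂ = sin φ₁ cos δ + cos φ₁ sin δ cos θ = (0.987969)(0.173779) + (0.154655)(0.984785)(0.422618) = 0.236054
φ₂ = asin(0.236054) = 0.238303 rad = 13.6538°.
For the longitude increment, Δλ = atan2( sin θ sin δ cos φ₁, cos δ − sin φ₁ sin φ₂ ) = atan2(-0.138033, -0.059435) = -113.2960°.
λ₂ = -137.7989° + -113.2960° = -251.0949°, normalized to (−180°, 180°] → 108.9051°.

latitude 13.6538°, longitude 108.9051°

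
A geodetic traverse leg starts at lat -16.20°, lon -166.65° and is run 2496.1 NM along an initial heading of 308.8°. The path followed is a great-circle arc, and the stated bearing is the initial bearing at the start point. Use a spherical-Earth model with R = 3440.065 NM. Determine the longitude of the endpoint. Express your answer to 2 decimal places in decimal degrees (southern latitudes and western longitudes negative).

δ = 2496.1/3440.065 = 0.725597 rad (41.5736°).
Converting: φ₁ = -0.282743 rad, θ = 5.389577 rad.
Destination latitude: φ₂ = arcsin( sin φ₁ cos δ + cos φ₁ sin δ cos θ ) = arcsin(0.190579) = 10.99°.
Then Δλ = atan2(-0.496620, 0.801273) = -0.554843 rad, from sin θ sin δ cos φ₁ over cos δ − sin φ₁ sin φ₂.
λ₂ = -166.65° + -31.79° = -198.44°, normalized to (−180°, 180°] → 161.56°.

longitude 161.56°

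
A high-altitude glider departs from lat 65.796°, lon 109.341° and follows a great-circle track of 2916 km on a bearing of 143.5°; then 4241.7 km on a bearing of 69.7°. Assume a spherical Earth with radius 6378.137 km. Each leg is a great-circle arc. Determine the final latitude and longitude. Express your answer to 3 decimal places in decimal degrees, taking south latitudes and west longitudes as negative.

Apply the spherical direct solution leg by leg, carrying full precision between legs.
Leg 1: from (65.796°, 109.341°), δ = 2916/6378.137 = 0.457187 rad, θ = 143.5° → φ = 42.294°, λ = 130.132°.
Leg 2: from (42.294°, 130.132°), δ = 4241.7/6378.137 = 0.665037 rad, θ = 69.7° → φ = 43.463°, λ = -176.985°.

latitude 43.463°, longitude -176.985°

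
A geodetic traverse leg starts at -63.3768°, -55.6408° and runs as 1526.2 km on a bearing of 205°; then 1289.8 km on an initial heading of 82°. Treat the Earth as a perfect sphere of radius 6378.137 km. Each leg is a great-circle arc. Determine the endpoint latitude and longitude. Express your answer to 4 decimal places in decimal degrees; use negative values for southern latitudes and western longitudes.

latitude -69.6762°, longitude -43.0808°

Apply the spherical direct solution leg by leg, carrying full precision between legs.
Leg 1: from (-63.3768°, -55.6408°), δ = 1526.2/6378.137 = 0.239286 rad, θ = 205° → φ = -74.7439°, λ = -78.0153°.
Leg 2: from (-74.7439°, -78.0153°), δ = 1289.8/6378.137 = 0.202222 rad, θ = 82° → φ = -69.6762°, λ = -43.0808°.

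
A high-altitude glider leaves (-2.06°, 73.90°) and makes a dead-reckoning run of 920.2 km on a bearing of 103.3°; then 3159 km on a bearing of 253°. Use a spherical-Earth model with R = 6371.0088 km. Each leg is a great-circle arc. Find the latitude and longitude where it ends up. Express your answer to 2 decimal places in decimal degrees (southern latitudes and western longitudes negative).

latitude -11.49°, longitude 54.31°

Apply the spherical direct solution leg by leg, carrying full precision between legs.
Leg 1: from (-2.06°, 73.90°), δ = 920.2/6371.0088 = 0.144436 rad, θ = 103.3° → φ = -3.94°, λ = 81.97°.
Leg 2: from (-3.94°, 81.97°), δ = 3159/6371.0088 = 0.495840 rad, θ = 253° → φ = -11.49°, λ = 54.31°.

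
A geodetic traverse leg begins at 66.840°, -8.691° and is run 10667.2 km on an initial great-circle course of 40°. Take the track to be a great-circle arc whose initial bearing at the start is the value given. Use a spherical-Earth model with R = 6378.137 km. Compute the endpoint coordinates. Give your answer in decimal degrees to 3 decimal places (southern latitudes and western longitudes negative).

latitude 11.912°, longitude 130.500°

Central angle δ = d/R = 1.672463 rad.
Converting: φ₁ = 1.166578 rad, θ = 0.698132 rad.
Applying the spherical law of cosines for sides, sin φ₂ = sin φ₁ cos δ + cos φ₁ sin δ cos θ = 0.206417, so φ₂ = 11.912°.
For the longitude increment, Δλ = atan2( sin θ sin δ cos φ₁, cos δ − sin φ₁ sin φ₂ ) = atan2(0.251503, -0.291274) = 139.191°.
λ₂ = λ₁ + Δλ = 130.500°.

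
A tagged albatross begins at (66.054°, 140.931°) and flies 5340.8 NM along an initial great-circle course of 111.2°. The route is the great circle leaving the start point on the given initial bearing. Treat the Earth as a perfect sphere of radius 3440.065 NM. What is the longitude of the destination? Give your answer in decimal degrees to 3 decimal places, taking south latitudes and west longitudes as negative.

longitude -148.992°

Angular distance δ = d/R = 5340.8 / 3440.065 = 1.552529 rad.
Converting: φ₁ = 1.152860 rad, θ = 1.940806 rad.
Applying the spherical law of cosines for sides, sin φ₂ = sin φ₁ cos δ + cos φ₁ sin δ cos θ = -0.130056, so φ₂ = -7.473°.
For the longitude increment, Δλ = atan2( sin θ sin δ cos φ₁, cos δ − sin φ₁ sin φ₂ ) = atan2(0.378344, 0.137128) = 70.077°.
λ₂ = 140.931° + 70.077° = 211.008°, normalized to (−180°, 180°] → -148.992°.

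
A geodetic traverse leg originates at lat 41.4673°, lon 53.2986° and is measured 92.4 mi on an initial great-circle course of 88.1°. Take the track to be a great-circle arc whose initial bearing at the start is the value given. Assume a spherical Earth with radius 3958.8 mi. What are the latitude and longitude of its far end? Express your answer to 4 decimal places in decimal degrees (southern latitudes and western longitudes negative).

latitude 41.4979°, longitude 55.0832°

δ = 92.4/3958.8 = 0.023340 rad (1.3373°).
Converting: φ₁ = 0.723741 rad, θ = 1.537635 rad.
Destination latitude: φ₂ = arcsin( sin φ₁ cos δ + cos φ₁ sin δ cos θ ) = arcsin(0.662592) = 41.4979°.
Δλ = atan2( sin θ sin δ cos φ₁ , cos δ − sin φ₁ sin φ₂ ) = atan2(0.017479, 0.560964) = 0.031148 rad = 1.7846°.
Hence λ₂ = 53.2986° + 1.7846° = 55.0832°.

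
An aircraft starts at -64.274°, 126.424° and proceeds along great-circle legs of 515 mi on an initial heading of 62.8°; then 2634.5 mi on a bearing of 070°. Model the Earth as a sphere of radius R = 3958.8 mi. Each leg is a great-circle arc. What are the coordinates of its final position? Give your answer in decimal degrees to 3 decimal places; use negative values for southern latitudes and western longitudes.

Apply the spherical direct solution leg by leg, carrying full precision between legs.
Leg 1: from (-64.274°, 126.424°), δ = 515/3958.8 = 0.130090 rad, θ = 62.8° → φ = -60.173°, λ = 139.837°.
Leg 2: from (-60.173°, 139.837°), δ = 2634.5/3958.8 = 0.665479 rad, θ = 70° → φ = -35.267°, λ = -174.878°.

latitude -35.267°, longitude -174.878°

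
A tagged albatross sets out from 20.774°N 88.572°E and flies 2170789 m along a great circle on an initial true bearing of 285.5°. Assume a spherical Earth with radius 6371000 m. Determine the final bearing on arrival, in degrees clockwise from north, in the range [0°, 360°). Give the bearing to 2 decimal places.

final bearing 277.40°

The arc subtends δ = 2170789/6371000 = 0.340730 rad at the centre.
Converting: φ₁ = 0.362575 rad, θ = 4.982915 rad.
Destination latitude: φ₂ = arcsin( sin φ₁ cos δ + cos φ₁ sin δ cos θ ) = arcsin(0.417791) = 24.695°.
Δλ = atan2( sin θ sin δ cos φ₁ , cos δ − sin φ₁ sin φ₂ ) = atan2(-0.301086, 0.794328) = -0.362312 rad = -20.759°.
λ₂ = λ₁ + Δλ = 67.813°.
The forward bearing on arrival equals the back-azimuth from the destination plus 180°.
Back-azimuth from P₂ (24.70°, 67.81°) to P₁ (20.77°, 88.57°), with Δλ' = λ₁ − λ₂ = 20.76°: atan2( sin Δλ' cos φ₁ , cos φ₂ sin φ₁ − sin φ₂ cos φ₁ cos Δλ' ) = 97.40°.
Final bearing = (97.40° + 180°) mod 360° = 277.40°.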